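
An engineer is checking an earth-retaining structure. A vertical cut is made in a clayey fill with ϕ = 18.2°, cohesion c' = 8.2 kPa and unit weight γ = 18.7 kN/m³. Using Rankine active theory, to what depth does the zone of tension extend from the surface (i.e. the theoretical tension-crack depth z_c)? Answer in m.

K_a = tan²(45° − 18.2°/2) = 0.5240; √K_a = 0.7239.
The active pressure is zero where K_a γ z = 2c√K_a, so z_c = 2c/(γ√K_a) = 2×8.2/(18.7×0.7239) = 1.212 m.

1.21 m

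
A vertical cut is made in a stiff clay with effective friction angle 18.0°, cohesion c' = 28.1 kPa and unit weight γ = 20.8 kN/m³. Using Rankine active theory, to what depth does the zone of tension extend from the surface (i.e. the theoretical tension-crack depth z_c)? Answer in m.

K_a = tan²(45° − 18.0°/2) = 0.5279; √K_a = 0.7265.
The active pressure is zero where K_a γ z = 2c√K_a, so z_c = 2c/(γ√K_a) = 2×28.1/(20.8×0.7265) = 3.719 m.

3.72 m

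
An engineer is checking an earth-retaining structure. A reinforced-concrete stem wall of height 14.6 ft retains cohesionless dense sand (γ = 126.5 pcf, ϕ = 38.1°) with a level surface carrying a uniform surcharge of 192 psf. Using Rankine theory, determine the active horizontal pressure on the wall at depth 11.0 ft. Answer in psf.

K_a = (1 − sin φ)/(1 + sin φ) = 0.2368.
σ_v = γz + q = 126.5 × 11.0 + 192 = 1584 psf.
σ_h = K_a σ_v = 0.2368 × 1584 = 375.0 psf.

375 psf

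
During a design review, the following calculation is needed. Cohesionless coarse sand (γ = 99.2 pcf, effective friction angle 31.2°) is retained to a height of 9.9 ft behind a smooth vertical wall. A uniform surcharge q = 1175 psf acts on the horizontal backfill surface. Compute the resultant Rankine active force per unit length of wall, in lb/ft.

K_a = tan²(45° − φ/2) = 0.3175.
Soil triangle: ½ K_a γ H² = 0.5×0.3175×99.2×9.9² = 1543 lb/ft.
Surcharge rectangle: K_a q H = 0.3175×1175×9.9 = 3693 lb/ft.
Total = 1543 + 3693 = 5237 lb/ft.

5240 lb/ft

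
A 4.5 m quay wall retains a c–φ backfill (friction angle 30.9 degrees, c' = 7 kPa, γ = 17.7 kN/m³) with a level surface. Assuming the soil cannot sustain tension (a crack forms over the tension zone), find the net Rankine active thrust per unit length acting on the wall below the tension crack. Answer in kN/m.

K_a = 0.3214; √K_a = 0.5669.
Tension-crack depth z_c = 2c/(γ√K_a) = 2×7/(17.7×0.5669) = 1.395 m.
σ_a at base = K_a γ H − 2c√K_a = 0.3214×17.7×4.5 − 2×7×0.5669 = 17.66 kPa.
P_a = ½ × 17.66 × (H − z_c) = 0.5×17.66×3.105 = 27.42 kN/m.

27.4 kN/m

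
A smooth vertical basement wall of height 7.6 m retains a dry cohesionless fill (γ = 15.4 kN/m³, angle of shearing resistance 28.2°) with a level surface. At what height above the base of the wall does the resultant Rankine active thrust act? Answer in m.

K_a = 0.3582.
The pressure distribution is triangular, so the resultant acts at H/3 above the base = 7.6/3 = 2.533 m.

2.53 m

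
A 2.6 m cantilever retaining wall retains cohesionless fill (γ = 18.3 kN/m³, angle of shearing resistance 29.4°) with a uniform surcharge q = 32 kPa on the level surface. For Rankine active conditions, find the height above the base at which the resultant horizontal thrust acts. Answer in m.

K_a = 0.3415.
Triangular part P₁ = ½K_aγH² = 21.12 at H/3 = 0.8667 m; rectangular part P₂ = K_a q H = 28.41 at H/2 = 1.300 m.
ȳ = (P₁·0.8667 + P₂·1.300)/(P₁+P₂) = 1.115 m.

1.12 m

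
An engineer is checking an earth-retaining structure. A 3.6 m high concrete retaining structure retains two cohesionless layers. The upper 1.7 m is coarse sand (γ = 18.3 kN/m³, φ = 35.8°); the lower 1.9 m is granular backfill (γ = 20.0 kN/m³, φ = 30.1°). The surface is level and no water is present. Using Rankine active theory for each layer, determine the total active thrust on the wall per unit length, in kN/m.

38.5 kN/m

K_a1 = tan²(45°−35.8°/2) = 0.2619; K_a2 = tan²(45°−30.1°/2) = 0.3320.
Layer 1: σ at base = K_a1 γ₁ h₁ = 8.147 kPa; P₁ = ½×8.147×1.7 = 6.925.
Layer 2: σ_v at top = γ₁h₁ = 31.11; σ_h top = K_a2×31.11 = 10.33; σ_h base = K_a2×(31.11+20.0×1.9) = 22.94.
P₂ = ½(10.33+22.94)×1.9 = 31.61. Total P_a = 6.925+31.61 = 38.53 kN/m.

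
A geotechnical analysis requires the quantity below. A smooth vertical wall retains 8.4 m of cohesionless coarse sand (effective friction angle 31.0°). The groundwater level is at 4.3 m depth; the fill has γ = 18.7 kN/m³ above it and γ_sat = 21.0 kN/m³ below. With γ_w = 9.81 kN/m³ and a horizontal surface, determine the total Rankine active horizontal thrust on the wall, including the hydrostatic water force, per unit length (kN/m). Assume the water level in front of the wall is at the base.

K_a = tan²(45° − φ/2) = 0.3201.
γ' = 21.0 − 9.81 = 11.19 kN/m³. Depth below WT = 4.1 m.
σ'_h at WT = K_a γ d_w = 25.74 kPa; at base = 25.74 + K_a γ' × 4.1 = 40.42 kPa.
P₁ (0–4.3 m) = ½×25.74×4.3 = 55.34. P₂ (4.3–8.4 m) = ½(25.74+40.42)×4.1 = 135.6.
P_w = ½ γ_w h₂² = 0.5×9.81×4.1² = 82.45. Total = 55.34+135.6+82.45 = 273.4 kN/m.

273 kN/m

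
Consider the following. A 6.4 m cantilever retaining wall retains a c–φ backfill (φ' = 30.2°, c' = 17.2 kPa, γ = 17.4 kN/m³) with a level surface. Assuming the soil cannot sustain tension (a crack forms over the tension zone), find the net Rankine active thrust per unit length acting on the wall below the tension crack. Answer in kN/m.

K_a = 0.3307; √K_a = 0.5750.
Tension-crack depth z_c = 2c/(γ√K_a) = 2×17.2/(17.4×0.5750) = 3.438 m.
σ_a at base = K_a γ H − 2c√K_a = 0.3307×17.4×6.4 − 2×17.2×0.5750 = 17.04 kPa.
P_a = ½ × 17.04 × (H − z_c) = 0.5×17.04×2.962 = 25.24 kN/m.

25.2 kN/m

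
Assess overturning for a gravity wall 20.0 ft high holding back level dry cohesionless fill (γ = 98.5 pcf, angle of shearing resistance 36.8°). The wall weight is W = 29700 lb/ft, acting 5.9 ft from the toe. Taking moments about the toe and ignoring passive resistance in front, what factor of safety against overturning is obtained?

5.32

K_a = tan²(45° − 36.8°/2) = 0.2508.
P_a = ½K_aγH² = 0.5×0.2508×98.5×20.0² = 4940 lb/ft, acting at H/3 = 6.667 ft above the base.
Overturning moment M_o = P_a × H/3 = 4940 × 6.667 = 32930.
Resisting moment M_r = W × 5.9 = 29700 × 5.9 = 175200.
FS_overturning = M_r/M_o = 175200/32930 = 5.321.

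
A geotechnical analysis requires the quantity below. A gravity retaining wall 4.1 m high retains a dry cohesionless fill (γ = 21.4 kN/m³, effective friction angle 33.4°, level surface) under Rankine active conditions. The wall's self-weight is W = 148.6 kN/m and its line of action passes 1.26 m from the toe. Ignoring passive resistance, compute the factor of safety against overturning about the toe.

K_a = tan²(45° − 33.4°/2) = 0.2899.
P_a = ½K_aγH² = 0.5×0.2899×21.4×4.1² = 52.15 kN/m, acting at H/3 = 1.367 m above the base.
Overturning moment M_o = P_a × H/3 = 52.15 × 1.367 = 71.27.
Resisting moment M_r = W × 1.26 = 148.6 × 1.26 = 187.2.
FS_overturning = M_r/M_o = 187.2/71.27 = 2.627.

2.63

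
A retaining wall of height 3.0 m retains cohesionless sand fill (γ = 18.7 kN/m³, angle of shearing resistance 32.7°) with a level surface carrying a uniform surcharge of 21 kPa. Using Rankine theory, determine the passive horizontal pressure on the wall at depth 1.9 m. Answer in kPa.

189 kPa

K_p = (1 + sin φ)/(1 − sin φ) = 3.350.
σ_v = γz + q = 18.7 × 1.9 + 21 = 56.53 kPa.
σ_h = K_p σ_v = 3.350 × 56.53 = 189.4 kPa.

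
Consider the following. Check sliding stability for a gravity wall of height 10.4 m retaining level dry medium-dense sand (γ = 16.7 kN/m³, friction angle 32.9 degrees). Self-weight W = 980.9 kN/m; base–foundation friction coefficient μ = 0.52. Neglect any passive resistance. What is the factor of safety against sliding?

K_a = tan²(45° − 32.9°/2) = 0.2960.
P_a = ½K_aγH² = 0.5×0.2960×16.7×10.4² = 267.4 kN/m, acting at H/3 = 3.467 m above the base.
FS_sliding = μW / P_a = 0.52×980.9 / 267.4 = 1.908.

1.91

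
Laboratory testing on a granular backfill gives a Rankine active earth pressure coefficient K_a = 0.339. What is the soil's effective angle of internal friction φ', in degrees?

K_a = tan²(45° − φ/2) ⇒ 45° − φ/2 = arctan(√0.339) = 30.21°.
φ = 2(45° − 30.21°) = 29.58°.

29.6°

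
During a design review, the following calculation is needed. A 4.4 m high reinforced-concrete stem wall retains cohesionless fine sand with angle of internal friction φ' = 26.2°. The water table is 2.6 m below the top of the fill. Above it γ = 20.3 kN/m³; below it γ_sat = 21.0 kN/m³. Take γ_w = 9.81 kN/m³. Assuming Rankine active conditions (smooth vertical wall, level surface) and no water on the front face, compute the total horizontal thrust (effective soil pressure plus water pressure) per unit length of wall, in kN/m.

86.3 kN/m

K_a = tan²(45° − φ/2) = 0.3874.
γ' = 21.0 − 9.81 = 11.19 kN/m³. Depth below WT = 1.8 m.
σ'_h at WT = K_a γ d_w = 20.45 kPa; at base = 20.45 + K_a γ' × 1.8 = 28.25 kPa.
P₁ (0–2.6 m) = ½×20.45×2.6 = 26.58. P₂ (2.6–4.4 m) = ½(20.45+28.25)×1.8 = 43.83.
P_w = ½ γ_w h₂² = 0.5×9.81×1.8² = 15.89. Total = 26.58+43.83+15.89 = 86.31 kN/m.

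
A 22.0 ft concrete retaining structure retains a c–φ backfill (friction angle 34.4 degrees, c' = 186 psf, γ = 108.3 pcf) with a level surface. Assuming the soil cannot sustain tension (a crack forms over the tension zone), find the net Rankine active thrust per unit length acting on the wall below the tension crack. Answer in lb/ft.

K_a = 0.2780; √K_a = 0.5272.
Tension-crack depth z_c = 2c/(γ√K_a) = 2×186/(108.3×0.5272) = 6.515 ft.
σ_a at base = K_a γ H − 2c√K_a = 0.2780×108.3×22.0 − 2×186×0.5272 = 466.2 psf.
P_a = ½ × 466.2 × (H − z_c) = 0.5×466.2×15.49 = 3609 lb/ft.

3610 lb/ft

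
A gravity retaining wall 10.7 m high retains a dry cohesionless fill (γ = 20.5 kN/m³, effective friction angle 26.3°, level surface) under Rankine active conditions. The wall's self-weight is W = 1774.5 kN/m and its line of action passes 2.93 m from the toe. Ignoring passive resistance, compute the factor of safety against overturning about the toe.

K_a = tan²(45° − 26.3°/2) = 0.3859.
P_a = ½K_aγH² = 0.5×0.3859×20.5×10.7² = 452.9 kN/m, acting at H/3 = 3.567 m above the base.
Overturning moment M_o = P_a × H/3 = 452.9 × 3.567 = 1615.
Resisting moment M_r = W × 2.93 = 1774.5 × 2.93 = 5199.
FS_overturning = M_r/M_o = 5199/1615 = 3.219.

3.22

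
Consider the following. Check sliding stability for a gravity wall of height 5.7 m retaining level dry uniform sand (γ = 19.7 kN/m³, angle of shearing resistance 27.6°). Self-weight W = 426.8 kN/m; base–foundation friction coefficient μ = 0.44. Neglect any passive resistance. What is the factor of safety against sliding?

1.60

K_a = tan²(45° − 27.6°/2) = 0.3668.
P_a = ½K_aγH² = 0.5×0.3668×19.7×5.7² = 117.4 kN/m, acting at H/3 = 1.900 m above the base.
FS_sliding = μW / P_a = 0.44×426.8 / 117.4 = 1.600.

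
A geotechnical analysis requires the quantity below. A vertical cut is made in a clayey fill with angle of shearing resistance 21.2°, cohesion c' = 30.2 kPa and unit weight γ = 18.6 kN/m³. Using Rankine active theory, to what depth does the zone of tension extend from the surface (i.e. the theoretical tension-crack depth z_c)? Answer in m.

4.74 m

K_a = tan²(45° − 21.2°/2) = 0.4688; √K_a = 0.6847.
The active pressure is zero where K_a γ z = 2c√K_a, so z_c = 2c/(γ√K_a) = 2×30.2/(18.6×0.6847) = 4.743 m.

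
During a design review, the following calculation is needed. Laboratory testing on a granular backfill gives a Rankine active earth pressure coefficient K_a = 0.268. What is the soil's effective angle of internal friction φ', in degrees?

35.3°

K_a = tan²(45° − φ/2) ⇒ 45° − φ/2 = arctan(√0.268) = 27.37°.
φ = 2(45° − 27.37°) = 35.26°.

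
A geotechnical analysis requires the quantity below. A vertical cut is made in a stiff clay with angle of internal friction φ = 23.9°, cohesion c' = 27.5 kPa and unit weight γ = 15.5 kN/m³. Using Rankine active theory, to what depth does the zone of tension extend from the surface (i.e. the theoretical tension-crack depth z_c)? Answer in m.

5.45 m

K_a = tan²(45° − 23.9°/2) = 0.4233; √K_a = 0.6506.
The active pressure is zero where K_a γ z = 2c√K_a, so z_c = 2c/(γ√K_a) = 2×27.5/(15.5×0.6506) = 5.454 m.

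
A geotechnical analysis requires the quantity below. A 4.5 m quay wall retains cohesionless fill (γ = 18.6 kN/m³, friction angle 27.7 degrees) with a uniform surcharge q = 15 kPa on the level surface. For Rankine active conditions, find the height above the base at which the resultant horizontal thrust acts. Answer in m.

1.70 m

K_a = 0.3653.
Triangular part P₁ = ½K_aγH² = 68.80 at H/3 = 1.500 m; rectangular part P₂ = K_a q H = 24.66 at H/2 = 2.250 m.
ȳ = (P₁·1.500 + P₂·2.250)/(P₁+P₂) = 1.698 m.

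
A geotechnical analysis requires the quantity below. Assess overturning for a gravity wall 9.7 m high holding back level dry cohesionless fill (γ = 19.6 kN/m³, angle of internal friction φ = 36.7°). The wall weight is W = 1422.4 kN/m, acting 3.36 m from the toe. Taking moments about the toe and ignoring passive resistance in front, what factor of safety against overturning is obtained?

K_a = tan²(45° − 36.7°/2) = 0.2519.
P_a = ½K_aγH² = 0.5×0.2519×19.6×9.7² = 232.2 kN/m, acting at H/3 = 3.233 m above the base.
Overturning moment M_o = P_a × H/3 = 232.2 × 3.233 = 750.9.
Resisting moment M_r = W × 3.36 = 1422.4 × 3.36 = 4779.
FS_overturning = M_r/M_o = 4779/750.9 = 6.365.

6.36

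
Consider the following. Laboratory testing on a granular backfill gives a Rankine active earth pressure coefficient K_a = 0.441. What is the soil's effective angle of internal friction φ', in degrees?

22.8°

K_a = tan²(45° − φ/2) ⇒ 45° − φ/2 = arctan(√0.441) = 33.59°.
φ = 2(45° − 33.59°) = 22.83°.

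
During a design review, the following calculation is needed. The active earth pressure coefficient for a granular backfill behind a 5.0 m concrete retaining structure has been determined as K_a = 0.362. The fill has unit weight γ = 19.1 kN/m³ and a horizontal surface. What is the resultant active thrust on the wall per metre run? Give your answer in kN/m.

86.4 kN/m

P = ½ K_a γ H² = 0.5 × 0.362 × 19.1 × 5.0² = 86.43 kN/m.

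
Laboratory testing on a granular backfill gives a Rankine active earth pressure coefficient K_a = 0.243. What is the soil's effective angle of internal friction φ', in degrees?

37.5°

K_a = tan²(45° − φ/2) ⇒ 45° − φ/2 = arctan(√0.243) = 26.24°.
φ = 2(45° − 26.24°) = 37.52°.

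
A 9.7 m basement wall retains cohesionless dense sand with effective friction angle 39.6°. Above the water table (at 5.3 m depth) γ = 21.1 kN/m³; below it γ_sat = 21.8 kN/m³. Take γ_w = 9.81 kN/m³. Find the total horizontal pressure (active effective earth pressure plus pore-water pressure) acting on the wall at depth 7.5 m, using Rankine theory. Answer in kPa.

K_a = (1 − sin φ)/(1 + sin φ) = 0.2214.
γ' = 21.8 − 9.81 = 11.99 kN/m³.
Effective vertical stress at 7.5 m: σ'_v = 21.1×5.3 + 11.99×2.20 = 138.2 kPa.
σ'_h = K_a σ'_v = 0.2214 × 138.2 = 30.60 kPa; u = γ_w × 2.20 = 21.58 kPa.
Total σ_h = 30.60 + 21.58 = 52.19 kPa.

52.2 kPa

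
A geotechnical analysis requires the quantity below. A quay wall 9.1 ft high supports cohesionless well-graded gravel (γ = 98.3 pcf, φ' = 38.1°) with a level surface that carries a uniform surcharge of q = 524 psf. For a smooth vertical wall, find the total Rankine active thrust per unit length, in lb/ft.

2090 lb/ft

K_a = tan²(45° − φ/2) = 0.2368.
Soil triangle: ½ K_a γ H² = 0.5×0.2368×98.3×9.1² = 963.9 lb/ft.
Surcharge rectangle: K_a q H = 0.2368×524×9.1 = 1129 lb/ft.
Total = 963.9 + 1129 = 2093 lb/ft.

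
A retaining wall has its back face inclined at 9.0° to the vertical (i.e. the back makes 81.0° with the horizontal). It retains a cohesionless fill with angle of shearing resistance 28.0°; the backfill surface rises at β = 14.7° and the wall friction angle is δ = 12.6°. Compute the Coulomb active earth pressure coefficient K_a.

K_a = sin²(α+φ) / [sin²α · sin(α−δ) · (1 + √{sin(φ+δ)sin(φ−β) / (sin(α−δ)sin(α+β))})²].
With α = 81.0°, φ = 28.0°, δ = 12.6°, β = 14.7°: K_a = 0.5013.

0.501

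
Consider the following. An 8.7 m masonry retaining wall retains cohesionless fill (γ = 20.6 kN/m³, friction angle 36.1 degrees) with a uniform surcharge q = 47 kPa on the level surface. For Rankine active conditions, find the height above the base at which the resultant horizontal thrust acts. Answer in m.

3.40 m

K_a = 0.2585.
Triangular part P₁ = ½K_aγH² = 201.5 at H/3 = 2.900 m; rectangular part P₂ = K_a q H = 105.7 at H/2 = 4.350 m.
ȳ = (P₁·2.900 + P₂·4.350)/(P₁+P₂) = 3.399 m.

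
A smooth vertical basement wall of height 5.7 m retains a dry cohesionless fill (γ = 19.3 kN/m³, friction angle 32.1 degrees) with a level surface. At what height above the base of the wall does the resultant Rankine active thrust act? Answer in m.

1.90 m

K_a = 0.3060.
The pressure distribution is triangular, so the resultant acts at H/3 above the base = 5.7/3 = 1.900 m.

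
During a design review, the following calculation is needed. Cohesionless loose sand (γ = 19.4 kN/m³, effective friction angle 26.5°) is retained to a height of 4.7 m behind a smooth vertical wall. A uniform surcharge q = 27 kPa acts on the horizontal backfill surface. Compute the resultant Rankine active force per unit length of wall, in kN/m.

131 kN/m

K_a = tan²(45° − φ/2) = 0.3829.
Soil triangle: ½ K_a γ H² = 0.5×0.3829×19.4×4.7² = 82.05 kN/m.
Surcharge rectangle: K_a q H = 0.3829×27×4.7 = 48.59 kN/m.
Total = 82.05 + 48.59 = 130.6 kN/m.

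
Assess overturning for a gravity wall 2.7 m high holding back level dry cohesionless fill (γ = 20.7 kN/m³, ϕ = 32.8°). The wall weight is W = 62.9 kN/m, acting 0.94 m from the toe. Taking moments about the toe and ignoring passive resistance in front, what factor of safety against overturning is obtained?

2.93

K_a = tan²(45° − 32.8°/2) = 0.2973.
P_a = ½K_aγH² = 0.5×0.2973×20.7×2.7² = 22.43 kN/m, acting at H/3 = 0.9000 m above the base.
Overturning moment M_o = P_a × H/3 = 22.43 × 0.9000 = 20.19.
Resisting moment M_r = W × 0.94 = 62.9 × 0.94 = 59.13.
FS_overturning = M_r/M_o = 59.13/20.19 = 2.929.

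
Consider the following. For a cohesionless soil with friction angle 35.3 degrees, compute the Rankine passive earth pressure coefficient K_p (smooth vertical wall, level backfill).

3.74

K_p = (1 + sin φ)/(1 − sin φ) = tan²(45° + 35.3°/2) = 3.738.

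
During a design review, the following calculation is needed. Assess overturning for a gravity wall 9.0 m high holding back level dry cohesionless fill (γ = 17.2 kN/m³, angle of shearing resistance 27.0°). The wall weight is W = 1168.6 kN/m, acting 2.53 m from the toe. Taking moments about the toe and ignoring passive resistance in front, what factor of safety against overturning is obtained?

K_a = tan²(45° − 27.0°/2) = 0.3755.
P_a = ½K_aγH² = 0.5×0.3755×17.2×9.0² = 261.6 kN/m, acting at H/3 = 3.000 m above the base.
Overturning moment M_o = P_a × H/3 = 261.6 × 3.000 = 784.8.
Resisting moment M_r = W × 2.53 = 1168.6 × 2.53 = 2957.
FS_overturning = M_r/M_o = 2957/784.8 = 3.767.

3.77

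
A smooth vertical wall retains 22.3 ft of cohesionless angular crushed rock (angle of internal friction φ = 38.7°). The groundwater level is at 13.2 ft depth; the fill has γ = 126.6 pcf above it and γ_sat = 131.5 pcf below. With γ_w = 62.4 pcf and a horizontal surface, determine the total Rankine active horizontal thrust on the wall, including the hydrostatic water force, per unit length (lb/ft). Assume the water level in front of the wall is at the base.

9290 lb/ft

K_a = tan²(45° − φ/2) = 0.2306.
γ' = 131.5 − 62.4 = 69.10 pcf. Depth below WT = 9.1 ft.
σ'_h at WT = K_a γ d_w = 385.3 psf; at base = 385.3 + K_a γ' × 9.1 = 530.3 psf.
P₁ (0–13.2 ft) = ½×385.3×13.2 = 2543. P₂ (13.2–22.3 ft) = ½(385.3+530.3)×9.1 = 4166.
P_w = ½ γ_w h₂² = 0.5×62.4×9.1² = 2584. Total = 2543+4166+2584 = 9293 lb/ft.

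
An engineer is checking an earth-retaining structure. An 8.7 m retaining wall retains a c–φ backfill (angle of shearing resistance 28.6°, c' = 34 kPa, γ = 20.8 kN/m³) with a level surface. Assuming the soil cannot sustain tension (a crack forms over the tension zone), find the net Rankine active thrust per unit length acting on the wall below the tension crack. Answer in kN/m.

37.4 kN/m

K_a = 0.3525; √K_a = 0.5938.
Tension-crack depth z_c = 2c/(γ√K_a) = 2×34/(20.8×0.5938) = 5.506 m.
σ_a at base = K_a γ H − 2c√K_a = 0.3525×20.8×8.7 − 2×34×0.5938 = 23.42 kPa.
P_a = ½ × 23.42 × (H − z_c) = 0.5×23.42×3.194 = 37.40 kN/m.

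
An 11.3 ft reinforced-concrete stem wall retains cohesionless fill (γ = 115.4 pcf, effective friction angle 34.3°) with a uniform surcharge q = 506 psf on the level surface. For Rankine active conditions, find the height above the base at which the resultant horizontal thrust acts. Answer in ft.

K_a = 0.2792.
Triangular part P₁ = ½K_aγH² = 2057 at H/3 = 3.767 ft; rectangular part P₂ = K_a q H = 1596 at H/2 = 5.650 ft.
ȳ = (P₁·3.767 + P₂·5.650)/(P₁+P₂) = 4.590 ft.

4.59 ft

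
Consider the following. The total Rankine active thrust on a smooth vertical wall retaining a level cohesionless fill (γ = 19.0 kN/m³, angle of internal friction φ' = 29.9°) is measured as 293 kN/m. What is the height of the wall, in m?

K_a = 0.3347. P_a = ½ K_a γ H² ⇒ H = √(2P_a/(K_a γ)).
H = √(2×293/(0.3347×19.0)) = 9.600 m.

9.60 m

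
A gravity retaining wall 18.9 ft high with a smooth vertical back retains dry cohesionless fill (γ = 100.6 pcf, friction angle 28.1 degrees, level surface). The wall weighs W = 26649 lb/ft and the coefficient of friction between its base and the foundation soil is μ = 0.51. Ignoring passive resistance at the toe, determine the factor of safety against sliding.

2.10

K_a = tan²(45° − 28.1°/2) = 0.3596.
P_a = ½K_aγH² = 0.5×0.3596×100.6×18.9² = 6461 lb/ft, acting at H/3 = 6.300 ft above the base.
FS_sliding = μW / P_a = 0.51×26649 / 6461 = 2.103.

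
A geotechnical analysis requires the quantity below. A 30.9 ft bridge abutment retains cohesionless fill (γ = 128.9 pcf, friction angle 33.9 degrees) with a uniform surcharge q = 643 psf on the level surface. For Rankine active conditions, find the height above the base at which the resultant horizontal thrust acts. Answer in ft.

K_a = 0.2839.
Triangular part P₁ = ½K_aγH² = 17470 at H/3 = 10.30 ft; rectangular part P₂ = K_a q H = 5641 at H/2 = 15.45 ft.
ȳ = (P₁·10.30 + P₂·15.45)/(P₁+P₂) = 11.56 ft.

11.6 ft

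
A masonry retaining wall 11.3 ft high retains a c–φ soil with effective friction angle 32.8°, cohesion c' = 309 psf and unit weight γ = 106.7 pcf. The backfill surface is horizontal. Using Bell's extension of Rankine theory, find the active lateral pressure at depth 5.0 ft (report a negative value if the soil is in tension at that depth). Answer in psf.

-178 psf

K_a = (1 − sin φ)/(1 + sin φ) = 0.2973.
σ_a = K_a γ z − 2c√K_a = 0.2973×106.7×5.0 − 2×309×0.5452 = -178.4 psf.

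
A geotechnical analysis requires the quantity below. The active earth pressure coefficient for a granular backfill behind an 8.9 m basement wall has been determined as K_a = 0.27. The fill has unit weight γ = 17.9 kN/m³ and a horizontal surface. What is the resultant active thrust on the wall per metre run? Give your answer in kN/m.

191 kN/m

P = ½ K_a γ H² = 0.5 × 0.27 × 17.9 × 8.9² = 191.4 kN/m.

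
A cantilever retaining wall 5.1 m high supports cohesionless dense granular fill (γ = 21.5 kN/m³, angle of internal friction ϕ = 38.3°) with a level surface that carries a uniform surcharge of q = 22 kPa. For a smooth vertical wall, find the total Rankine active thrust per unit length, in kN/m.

K_a = tan²(45° − φ/2) = 0.2347.
Soil triangle: ½ K_a γ H² = 0.5×0.2347×21.5×5.1² = 65.63 kN/m.
Surcharge rectangle: K_a q H = 0.2347×22×5.1 = 26.34 kN/m.
Total = 65.63 + 26.34 = 91.97 kN/m.

92.0 kN/m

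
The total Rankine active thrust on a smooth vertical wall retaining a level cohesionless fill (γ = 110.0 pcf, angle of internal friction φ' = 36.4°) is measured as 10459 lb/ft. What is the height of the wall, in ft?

K_a = 0.2552. P_a = ½ K_a γ H² ⇒ H = √(2P_a/(K_a γ)).
H = √(2×10459/(0.2552×110.0)) = 27.30 ft.

27.3 ft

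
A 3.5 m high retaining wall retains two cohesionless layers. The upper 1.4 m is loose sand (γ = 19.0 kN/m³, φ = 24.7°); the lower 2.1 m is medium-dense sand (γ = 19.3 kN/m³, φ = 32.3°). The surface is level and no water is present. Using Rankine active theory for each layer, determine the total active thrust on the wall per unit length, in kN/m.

37.5 kN/m

K_a1 = tan²(45°−24.7°/2) = 0.4106; K_a2 = tan²(45°−32.3°/2) = 0.3035.
Layer 1: σ at base = K_a1 γ₁ h₁ = 10.92 kPa; P₁ = ½×10.92×1.4 = 7.645.
Layer 2: σ_v at top = γ₁h₁ = 26.60; σ_h top = K_a2×26.60 = 8.073; σ_h base = K_a2×(26.60+19.3×2.1) = 20.37.
P₂ = ½(8.073+20.37)×2.1 = 29.87. Total P_a = 7.645+29.87 = 37.51 kN/m.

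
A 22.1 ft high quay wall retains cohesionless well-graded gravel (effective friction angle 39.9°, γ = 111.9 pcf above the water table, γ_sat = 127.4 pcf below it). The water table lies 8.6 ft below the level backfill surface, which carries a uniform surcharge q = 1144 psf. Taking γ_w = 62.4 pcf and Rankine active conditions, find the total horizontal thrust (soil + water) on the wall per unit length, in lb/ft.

16200 lb/ft

K_a = tan²(45° − φ/2) = 0.2184.
γ' = 127.4 − 62.4 = 65.00 pcf. h₂ = H − d_w = 13.5 ft.
σ'_h: at surface K_a·q = 249.9; at WT K_a(q+γd_w) = 460.1; at base K_a(q+γd_w+γ'h₂) = 651.8 psf.
P₁ = ½(249.9+460.1)×8.6 = 3053; P₂ = ½(460.1+651.8)×13.5 = 7505; P_w = ½γ_w h₂² = 5686.
Total = 3053+7505+5686 = 16240 lb/ft.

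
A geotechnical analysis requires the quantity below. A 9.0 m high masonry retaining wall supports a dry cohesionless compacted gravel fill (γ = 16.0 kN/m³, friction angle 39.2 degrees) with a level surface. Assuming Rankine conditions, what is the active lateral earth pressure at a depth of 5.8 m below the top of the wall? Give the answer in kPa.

20.9 kPa

K_a = (1 − sin φ)/(1 + sin φ) = 0.2255.
σ_h = K_a γ z = 0.2255 × 16.0 × 5.8 = 20.92 kPa.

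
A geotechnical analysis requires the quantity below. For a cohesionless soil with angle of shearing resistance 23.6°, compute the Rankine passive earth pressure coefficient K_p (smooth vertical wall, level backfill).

K_p = (1 + sin φ)/(1 − sin φ) = tan²(45° + 23.6°/2) = 2.335.

2.34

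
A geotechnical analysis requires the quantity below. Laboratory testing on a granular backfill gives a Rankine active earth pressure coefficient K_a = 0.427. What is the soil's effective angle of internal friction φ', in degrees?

K_a = tan²(45° − φ/2) ⇒ 45° − φ/2 = arctan(√0.427) = 33.16°.
φ = 2(45° − 33.16°) = 23.67°.

23.7°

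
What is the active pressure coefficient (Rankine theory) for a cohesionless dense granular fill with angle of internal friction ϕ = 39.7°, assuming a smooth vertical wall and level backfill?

0.220

K_a = tan²(45° − φ/2) = tan²(25.15°) = 0.2204.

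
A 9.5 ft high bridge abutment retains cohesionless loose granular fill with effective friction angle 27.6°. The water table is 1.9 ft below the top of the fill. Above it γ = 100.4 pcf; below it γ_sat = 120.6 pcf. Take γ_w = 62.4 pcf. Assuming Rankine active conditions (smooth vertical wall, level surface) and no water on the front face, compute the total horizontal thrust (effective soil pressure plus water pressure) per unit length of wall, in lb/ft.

3020 lb/ft

K_a = tan²(45° − φ/2) = 0.3668.
γ' = 120.6 − 62.4 = 58.20 pcf. Depth below WT = 7.6 ft.
σ'_h at WT = K_a γ d_w = 69.97 psf; at base = 69.97 + K_a γ' × 7.6 = 232.2 psf.
P₁ (0–1.9 ft) = ½×69.97×1.9 = 66.47. P₂ (1.9–9.5 ft) = ½(69.97+232.2)×7.6 = 1148.
P_w = ½ γ_w h₂² = 0.5×62.4×7.6² = 1802. Total = 66.47+1148+1802 = 3017 lb/ft.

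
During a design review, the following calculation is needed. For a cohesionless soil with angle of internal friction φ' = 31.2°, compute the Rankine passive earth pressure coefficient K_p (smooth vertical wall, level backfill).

3.15

K_p = (1 + sin φ)/(1 − sin φ) = tan²(45° + 31.2°/2) = 3.150.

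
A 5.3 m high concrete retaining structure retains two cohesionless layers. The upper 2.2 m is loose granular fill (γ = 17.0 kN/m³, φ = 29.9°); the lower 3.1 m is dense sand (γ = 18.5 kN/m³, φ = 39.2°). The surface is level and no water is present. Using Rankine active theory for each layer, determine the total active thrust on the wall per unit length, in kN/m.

60.0 kN/m

K_a1 = tan²(45°−29.9°/2) = 0.3347; K_a2 = tan²(45°−39.2°/2) = 0.2255.
Layer 1: σ at base = K_a1 γ₁ h₁ = 12.52 kPa; P₁ = ½×12.52×2.2 = 13.77.
Layer 2: σ_v at top = γ₁h₁ = 37.40; σ_h top = K_a2×37.40 = 8.433; σ_h base = K_a2×(37.40+18.5×3.1) = 21.36.
P₂ = ½(8.433+21.36)×3.1 = 46.18. Total P_a = 13.77+46.18 = 59.95 kN/m.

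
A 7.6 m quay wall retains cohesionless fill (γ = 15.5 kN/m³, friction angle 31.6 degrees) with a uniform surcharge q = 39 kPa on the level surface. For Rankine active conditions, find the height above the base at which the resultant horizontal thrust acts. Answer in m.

3.04 m

K_a = 0.3123.
Triangular part P₁ = ½K_aγH² = 139.8 at H/3 = 2.533 m; rectangular part P₂ = K_a q H = 92.58 at H/2 = 3.800 m.
ȳ = (P₁·2.533 + P₂·3.800)/(P₁+P₂) = 3.038 m.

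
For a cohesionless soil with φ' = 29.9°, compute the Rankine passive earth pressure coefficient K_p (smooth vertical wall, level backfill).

K_p = (1 + sin φ)/(1 − sin φ) = tan²(45° + 29.9°/2) = 2.988.

2.99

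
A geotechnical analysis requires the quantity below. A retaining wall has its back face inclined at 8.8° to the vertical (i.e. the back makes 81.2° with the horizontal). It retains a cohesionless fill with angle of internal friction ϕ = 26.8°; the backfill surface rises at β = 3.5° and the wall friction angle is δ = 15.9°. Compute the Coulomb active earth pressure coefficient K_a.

0.427

K_a = sin²(α+φ) / [sin²α · sin(α−δ) · (1 + √{sin(φ+δ)sin(φ−β) / (sin(α−δ)sin(α+β))})²].
With α = 81.2°, φ = 26.8°, δ = 15.9°, β = 3.5°: K_a = 0.4273.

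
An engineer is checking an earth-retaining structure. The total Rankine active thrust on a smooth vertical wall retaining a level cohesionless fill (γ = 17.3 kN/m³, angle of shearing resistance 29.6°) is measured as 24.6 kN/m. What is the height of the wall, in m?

2.90 m

K_a = 0.3387. P_a = ½ K_a γ H² ⇒ H = √(2P_a/(K_a γ)).
H = √(2×24.6/(0.3387×17.3)) = 2.898 m.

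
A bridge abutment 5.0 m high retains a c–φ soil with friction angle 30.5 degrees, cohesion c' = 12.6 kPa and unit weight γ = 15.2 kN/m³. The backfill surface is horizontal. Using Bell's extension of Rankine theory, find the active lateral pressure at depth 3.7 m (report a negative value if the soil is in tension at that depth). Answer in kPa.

3.97 kPa

K_a = (1 − sin φ)/(1 + sin φ) = 0.3267.
σ_a = K_a γ z − 2c√K_a = 0.3267×15.2×3.7 − 2×12.6×0.5715 = 3.969 kPa.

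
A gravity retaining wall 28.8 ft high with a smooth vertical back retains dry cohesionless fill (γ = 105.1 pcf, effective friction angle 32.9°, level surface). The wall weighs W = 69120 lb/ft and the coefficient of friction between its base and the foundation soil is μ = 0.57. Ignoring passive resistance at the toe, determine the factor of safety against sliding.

3.05

K_a = tan²(45° − 32.9°/2) = 0.2960.
P_a = ½K_aγH² = 0.5×0.2960×105.1×28.8² = 12900 lb/ft, acting at H/3 = 9.600 ft above the base.
FS_sliding = μW / P_a = 0.57×69120 / 12900 = 3.053.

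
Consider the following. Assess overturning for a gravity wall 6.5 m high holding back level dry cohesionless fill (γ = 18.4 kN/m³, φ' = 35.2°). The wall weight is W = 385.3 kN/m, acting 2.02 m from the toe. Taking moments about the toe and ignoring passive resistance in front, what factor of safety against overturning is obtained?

K_a = tan²(45° − 35.2°/2) = 0.2687.
P_a = ½K_aγH² = 0.5×0.2687×18.4×6.5² = 104.4 kN/m, acting at H/3 = 2.167 m above the base.
Overturning moment M_o = P_a × H/3 = 104.4 × 2.167 = 226.3.
Resisting moment M_r = W × 2.02 = 385.3 × 2.02 = 778.3.
FS_overturning = M_r/M_o = 778.3/226.3 = 3.440.

3.44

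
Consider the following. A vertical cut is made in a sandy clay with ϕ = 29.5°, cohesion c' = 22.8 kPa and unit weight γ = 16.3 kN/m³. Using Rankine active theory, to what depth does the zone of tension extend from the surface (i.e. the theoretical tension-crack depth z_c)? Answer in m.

K_a = tan²(45° − 29.5°/2) = 0.3401; √K_a = 0.5832.
The active pressure is zero where K_a γ z = 2c√K_a, so z_c = 2c/(γ√K_a) = 2×22.8/(16.3×0.5832) = 4.797 m.

4.80 m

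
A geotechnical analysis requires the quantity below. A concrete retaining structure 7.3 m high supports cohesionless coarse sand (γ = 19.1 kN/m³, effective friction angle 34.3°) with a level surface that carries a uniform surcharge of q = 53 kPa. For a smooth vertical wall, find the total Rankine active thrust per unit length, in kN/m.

K_a = tan²(45° − φ/2) = 0.2792.
Soil triangle: ½ K_a γ H² = 0.5×0.2792×19.1×7.3² = 142.1 kN/m.
Surcharge rectangle: K_a q H = 0.2792×53×7.3 = 108.0 kN/m.
Total = 142.1 + 108.0 = 250.1 kN/m.

250 kN/m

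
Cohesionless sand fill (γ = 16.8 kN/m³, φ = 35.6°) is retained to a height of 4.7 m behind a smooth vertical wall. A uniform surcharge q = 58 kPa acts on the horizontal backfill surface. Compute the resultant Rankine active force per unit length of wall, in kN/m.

121 kN/m

K_a = tan²(45° − φ/2) = 0.2641.
Soil triangle: ½ K_a γ H² = 0.5×0.2641×16.8×4.7² = 49.01 kN/m.
Surcharge rectangle: K_a q H = 0.2641×58×4.7 = 72.00 kN/m.
Total = 49.01 + 72.00 = 121.0 kN/m.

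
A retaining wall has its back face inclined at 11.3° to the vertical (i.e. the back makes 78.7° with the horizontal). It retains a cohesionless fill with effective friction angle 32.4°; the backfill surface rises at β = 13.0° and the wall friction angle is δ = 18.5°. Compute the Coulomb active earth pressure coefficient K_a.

0.437

K_a = sin²(α+φ) / [sin²α · sin(α−δ) · (1 + √{sin(φ+δ)sin(φ−β) / (sin(α−δ)sin(α+β))})²].
With α = 78.7°, φ = 32.4°, δ = 18.5°, β = 13.0°: K_a = 0.4369.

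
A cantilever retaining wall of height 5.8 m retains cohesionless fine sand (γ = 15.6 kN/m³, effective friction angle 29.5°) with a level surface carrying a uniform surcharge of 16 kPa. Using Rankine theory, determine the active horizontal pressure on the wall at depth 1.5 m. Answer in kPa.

K_a = (1 − sin φ)/(1 + sin φ) = 0.3401.
σ_v = γz + q = 15.6 × 1.5 + 16 = 39.40 kPa.
σ_h = K_a σ_v = 0.3401 × 39.40 = 13.40 kPa.

13.4 kPa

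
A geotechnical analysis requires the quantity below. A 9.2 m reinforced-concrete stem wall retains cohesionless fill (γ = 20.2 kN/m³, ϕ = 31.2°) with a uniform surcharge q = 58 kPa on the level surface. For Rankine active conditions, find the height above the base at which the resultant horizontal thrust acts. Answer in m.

3.66 m

K_a = 0.3175.
Triangular part P₁ = ½K_aγH² = 271.4 at H/3 = 3.067 m; rectangular part P₂ = K_a q H = 169.4 at H/2 = 4.600 m.
ȳ = (P₁·3.067 + P₂·4.600)/(P₁+P₂) = 3.656 m.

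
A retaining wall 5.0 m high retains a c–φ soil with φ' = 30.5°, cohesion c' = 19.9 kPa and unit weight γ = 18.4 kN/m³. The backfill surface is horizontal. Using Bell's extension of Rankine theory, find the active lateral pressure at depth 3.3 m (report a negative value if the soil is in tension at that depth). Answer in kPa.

K_a = (1 − sin φ)/(1 + sin φ) = 0.3267.
σ_a = K_a γ z − 2c√K_a = 0.3267×18.4×3.3 − 2×19.9×0.5715 = -2.912 kPa.

-2.91 kPa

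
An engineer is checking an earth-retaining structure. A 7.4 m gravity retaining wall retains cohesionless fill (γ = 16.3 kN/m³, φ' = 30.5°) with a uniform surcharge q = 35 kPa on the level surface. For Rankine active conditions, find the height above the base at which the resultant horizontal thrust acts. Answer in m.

2.92 m

K_a = 0.3267.
Triangular part P₁ = ½K_aγH² = 145.8 at H/3 = 2.467 m; rectangular part P₂ = K_a q H = 84.61 at H/2 = 3.700 m.
ȳ = (P₁·2.467 + P₂·3.700)/(P₁+P₂) = 2.920 m.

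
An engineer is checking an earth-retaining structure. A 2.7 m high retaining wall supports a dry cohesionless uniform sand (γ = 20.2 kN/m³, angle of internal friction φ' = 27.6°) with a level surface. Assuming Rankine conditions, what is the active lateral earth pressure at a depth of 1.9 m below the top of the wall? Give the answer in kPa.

14.1 kPa

K_a = (1 − sin φ)/(1 + sin φ) = 0.3668.
σ_h = K_a γ z = 0.3668 × 20.2 × 1.9 = 14.08 kPa.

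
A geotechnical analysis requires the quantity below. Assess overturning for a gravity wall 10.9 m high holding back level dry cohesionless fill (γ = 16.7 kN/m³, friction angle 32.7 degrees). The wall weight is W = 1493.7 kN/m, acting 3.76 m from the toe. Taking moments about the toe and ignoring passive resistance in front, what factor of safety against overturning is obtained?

K_a = tan²(45° − 32.7°/2) = 0.2985.
P_a = ½K_aγH² = 0.5×0.2985×16.7×10.9² = 296.1 kN/m, acting at H/3 = 3.633 m above the base.
Overturning moment M_o = P_a × H/3 = 296.1 × 3.633 = 1076.
Resisting moment M_r = W × 3.76 = 1493.7 × 3.76 = 5616.
FS_overturning = M_r/M_o = 5616/1076 = 5.220.

5.22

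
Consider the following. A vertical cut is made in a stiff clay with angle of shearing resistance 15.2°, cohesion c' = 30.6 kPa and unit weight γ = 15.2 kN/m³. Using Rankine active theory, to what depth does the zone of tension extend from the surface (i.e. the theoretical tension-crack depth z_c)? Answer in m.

5.27 m

K_a = tan²(45° − 15.2°/2) = 0.5845; √K_a = 0.7646.
The active pressure is zero where K_a γ z = 2c√K_a, so z_c = 2c/(γ√K_a) = 2×30.6/(15.2×0.7646) = 5.266 m.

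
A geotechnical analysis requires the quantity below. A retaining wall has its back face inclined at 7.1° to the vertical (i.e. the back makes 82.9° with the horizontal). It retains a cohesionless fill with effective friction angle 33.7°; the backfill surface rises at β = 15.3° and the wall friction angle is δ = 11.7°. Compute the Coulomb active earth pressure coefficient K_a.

0.386

K_a = sin²(α+φ) / [sin²α · sin(α−δ) · (1 + √{sin(φ+δ)sin(φ−β) / (sin(α−δ)sin(α+β))})²].
With α = 82.9°, φ = 33.7°, δ = 11.7°, β = 15.3°: K_a = 0.3864.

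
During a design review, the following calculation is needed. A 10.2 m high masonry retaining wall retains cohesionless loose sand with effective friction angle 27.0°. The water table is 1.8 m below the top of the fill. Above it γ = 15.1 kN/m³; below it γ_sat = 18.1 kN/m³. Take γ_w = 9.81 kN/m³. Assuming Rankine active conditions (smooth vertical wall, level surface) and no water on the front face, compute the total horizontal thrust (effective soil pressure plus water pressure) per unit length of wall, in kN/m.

551 kN/m

K_a = tan²(45° − φ/2) = 0.3755.
γ' = 18.1 − 9.81 = 8.290 kN/m³. Depth below WT = 8.4 m.
σ'_h at WT = K_a γ d_w = 10.21 kPa; at base = 10.21 + K_a γ' × 8.4 = 36.36 kPa.
P₁ (0–1.8 m) = ½×10.21×1.8 = 9.186. P₂ (1.8–10.2 m) = ½(10.21+36.36)×8.4 = 195.6.
P_w = ½ γ_w h₂² = 0.5×9.81×8.4² = 346.1. Total = 9.186+195.6+346.1 = 550.8 kN/m.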